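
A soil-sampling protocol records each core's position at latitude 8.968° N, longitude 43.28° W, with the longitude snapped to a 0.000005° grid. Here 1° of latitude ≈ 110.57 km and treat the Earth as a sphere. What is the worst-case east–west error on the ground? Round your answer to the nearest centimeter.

27 centimeters

With a 0.000005° grid the true value lies within half a step, ±0.000005°/2 = ±2.5e-06°, of the stored one.
At latitude 8.968° a degree of longitude spans 110570 m × cos 8.968° = 110570 × 0.9878 ≈ 109218 m.
East–west error: 2.5e-06° × 109218 m/° ≈ 0.273046 m.
That is 0.273046 m = 27.305 cm.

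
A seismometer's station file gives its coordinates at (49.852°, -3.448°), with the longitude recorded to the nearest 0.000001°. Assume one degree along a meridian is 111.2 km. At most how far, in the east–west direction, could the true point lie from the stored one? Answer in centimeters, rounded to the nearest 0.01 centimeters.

3.58 centimeters

Rounding to 6 decimal places leaves the longitude within ±5e-07° of the true value.
Parallels shrink by cos φ, so at 49.852° a degree of longitude is 111200 × 0.6448 ≈ 71697.8 m.
Maximum E–W displacement: 5e-07 × 71697.8 = 0.0358489 m.
That is 0.0358489 m = 3.5849 cm.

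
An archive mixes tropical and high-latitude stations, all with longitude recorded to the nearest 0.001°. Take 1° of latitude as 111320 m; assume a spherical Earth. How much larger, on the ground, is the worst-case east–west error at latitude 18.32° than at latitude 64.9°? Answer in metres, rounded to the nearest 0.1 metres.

Rounding to 3 decimal places leaves the longitude within ±0.0005° of the true value.
Error at 18.32° = 0.0005° × 111320 × cos 18.32° ≈ 55.66 × 0.9493 = 52.839 m.
At 64.9°: 0.0005° × 111320 × cos 64.9° = 0.0005 × 111320 × 0.4242 ≈ 23.611 m.
So the lower-latitude error exceeds the higher by 52.839 − 23.611 = 29.228 m.

29.2 metres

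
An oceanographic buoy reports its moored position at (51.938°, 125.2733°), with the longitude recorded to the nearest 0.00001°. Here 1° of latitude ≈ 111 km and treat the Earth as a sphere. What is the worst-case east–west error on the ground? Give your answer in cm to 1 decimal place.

34.2 cm

Rounding to 5 decimal places leaves the longitude within ±5e-06° of the true value.
At latitude 51.938° a degree of longitude spans 111000 m × cos 51.938° = 111000 × 0.6165 ≈ 68433 m.
Maximum E–W displacement: 5e-06 × 68433 = 0.342165 m.
That is 0.342165 m = 34.217 cm.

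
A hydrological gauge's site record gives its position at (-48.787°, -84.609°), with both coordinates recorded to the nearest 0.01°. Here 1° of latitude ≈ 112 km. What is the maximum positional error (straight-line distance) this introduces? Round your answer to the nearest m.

Rounding to 2 decimal places leaves each coordinate within ±0.005° of the true value.
N–S: 0.005° × 112000 m/° = 560 m.
East–west component at 48.787°: 0.005° × 112000 × cos 48.787° ≈ 0.005 × 73792.3 ≈ 368.962 m.
Worst case both components are at the extreme and orthogonal: √(560² + 368.962²) ≈ 670.621 m.

671 m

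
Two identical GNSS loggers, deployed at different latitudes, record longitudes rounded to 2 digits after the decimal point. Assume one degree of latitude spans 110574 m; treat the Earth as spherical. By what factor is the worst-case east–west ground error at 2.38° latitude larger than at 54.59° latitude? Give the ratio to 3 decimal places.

1.724

Rounding to 2 decimal places leaves the longitude within ±0.005° of the true value.
Error at 2.38° = 0.005° × 110574 × cos 2.38° ≈ 552.87 × 0.9991 = 552.39 m.
At 54.59°: 0.005° × 110574 × cos 54.59° = 0.005 × 110574 × 0.5794 ≈ 320.35 m.
Ratio: 552.39 / 320.35 = cos 2.38° / cos 54.59° ≈ 1.7244.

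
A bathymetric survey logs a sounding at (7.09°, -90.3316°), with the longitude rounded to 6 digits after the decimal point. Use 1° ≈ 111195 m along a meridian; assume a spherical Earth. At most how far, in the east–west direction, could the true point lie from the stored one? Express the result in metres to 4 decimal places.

0.0552 metres

Rounding to 6 decimal places leaves the longitude within ±5e-07° of the true value.
Parallels shrink by cos φ, so at 7.09° a degree of longitude is 111195 × 0.9924 ≈ 110345 m.
East–west error: 5e-07° × 110345 m/° ≈ 0.0551724 m.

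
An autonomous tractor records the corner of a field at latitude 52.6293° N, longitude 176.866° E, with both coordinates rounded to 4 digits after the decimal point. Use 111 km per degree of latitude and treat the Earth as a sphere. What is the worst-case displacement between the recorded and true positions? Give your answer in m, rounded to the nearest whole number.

Rounding to 4 decimal places leaves each coordinate within ±5e-05° of the true value.
Latitude error → 5e-05 × 111000 = 5.55 m along the meridian.
Longitude error → 5e-05 × 111000 × cos 52.6293° = 5e-05 × 111000 × 0.6070 ≈ 3.36868 m.
Worst case both components are at the extreme and orthogonal: √(5.55² + 3.36868²) ≈ 6.49234 m.

6 m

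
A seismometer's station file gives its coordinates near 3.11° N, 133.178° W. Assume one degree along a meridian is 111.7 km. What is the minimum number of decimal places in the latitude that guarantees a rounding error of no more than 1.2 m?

5 decimal places

One degree of latitude covers 111700 m.
N decimal places → at most half a unit in the last place, 0.5 × 10⁻ᴺ° = 111700/2 × 10⁻ᴺ m.
Setting 55850 × 10⁻ᴺ ≤ 1.2 gives 10ᴺ ≥ 4.654e+04, i.e. N ≥ 4.67.
At 4 places the error can reach 5.58 m, but 5 places keeps it to 0.558 m.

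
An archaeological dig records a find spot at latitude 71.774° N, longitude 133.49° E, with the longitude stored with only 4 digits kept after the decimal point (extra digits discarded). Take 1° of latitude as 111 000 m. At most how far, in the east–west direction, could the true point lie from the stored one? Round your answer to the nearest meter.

3 meters

Truncating at 4 decimal places can drop up to a full unit in the last place, so the longitude may be off by as much as 0.0001°.
One degree of longitude at 71.774° is 111000 × cos 71.774° ≈ 111000 × 0.3128 = 34717 m.
Maximum E–W displacement: 0.0001 × 34717 = 3.4717 m.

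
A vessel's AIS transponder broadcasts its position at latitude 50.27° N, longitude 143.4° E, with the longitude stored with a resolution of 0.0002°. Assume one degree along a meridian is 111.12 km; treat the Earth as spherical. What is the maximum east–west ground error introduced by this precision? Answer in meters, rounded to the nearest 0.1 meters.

7.1 meters

With a 0.0002° grid the true value lies within half a step, ±0.0002°/2 = ±0.0001°, of the stored one.
At latitude 50.27° a degree of longitude spans 111120 m × cos 50.27° = 111120 × 0.6392 ≈ 71024.6 m.
So at most 0.0001° × 71024.6 ≈ 7.10246 m east–west.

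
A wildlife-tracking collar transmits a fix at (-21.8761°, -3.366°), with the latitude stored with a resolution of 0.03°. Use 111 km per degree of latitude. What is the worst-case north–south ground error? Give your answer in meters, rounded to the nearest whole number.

1665 meters

With a 0.03° grid the true value lies within half a step, ±0.03°/2 = ±0.015°, of the stored one.
So the N–S error is at most 0.015 × 111000 = 1665 m.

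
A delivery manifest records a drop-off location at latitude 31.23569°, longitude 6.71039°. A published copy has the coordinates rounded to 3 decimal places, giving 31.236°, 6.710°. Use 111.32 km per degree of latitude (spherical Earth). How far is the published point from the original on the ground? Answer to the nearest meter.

51 meters

Δlat = 31.23569 − 31.236 = -0.00031°; Δlon = 6.71039 − 6.710 = +0.00039°.
North–south shift: -0.00031 × 111320 = -34.5092 m.
E–W at 31.236°: 0.00039° × 111320 × cos 31.236° = 0.00039 × 111320 × 0.8550 ≈ 37.1213 m.
Combined displacement = (34.5092² + 37.1213²)^½ ≈ 50.6841 m.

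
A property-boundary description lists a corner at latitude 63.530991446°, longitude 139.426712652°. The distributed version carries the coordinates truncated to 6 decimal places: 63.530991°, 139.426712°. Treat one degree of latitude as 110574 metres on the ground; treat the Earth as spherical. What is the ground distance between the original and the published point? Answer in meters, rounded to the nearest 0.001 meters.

Δlat = 63.530991446 − 63.530991 = +0.000000446°; Δlon = 139.426712652 − 139.426712 = +0.000000652°.
N–S: 0.000000446° × 110574 m/° = 0.049316 m.
E–W at 63.531°: 0.000000652° × 110574 × cos 63.531° = 0.000000652 × 110574 × 0.4457 ≈ 0.0321334 m.
Hypotenuse of the two orthogonal shifts: √(0.049316² + 0.0321334²) = 0.058861 m.

0.059 meters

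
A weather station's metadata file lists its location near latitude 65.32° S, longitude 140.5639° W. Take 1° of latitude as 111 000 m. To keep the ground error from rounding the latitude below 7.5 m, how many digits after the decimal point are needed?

4

One degree of latitude covers 111000 m.
Rounding to N decimal places gives at most 0.5 × 10⁻ᴺ degrees of error, i.e. 0.5 × 10⁻ᴺ × 111000 m.
Need 0.5 × 111000 × 10⁻ᴺ ≤ 7.5 → 10⁻ᴺ ≤ 1.351e-04, so N ≥ 3.87.
At 3 places the error can reach 55.5 m, but 4 places keeps it to 5.55 m.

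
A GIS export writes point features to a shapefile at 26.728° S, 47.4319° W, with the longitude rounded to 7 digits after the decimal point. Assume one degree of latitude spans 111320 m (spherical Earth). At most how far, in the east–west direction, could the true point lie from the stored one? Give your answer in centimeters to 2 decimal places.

Rounding to 7 decimal places leaves the longitude within ±5e-08° of the true value.
One degree of longitude at 26.728° is 111320 × cos 26.728° ≈ 111320 × 0.8932 = 99425.6 m.
East–west error: 5e-08° × 99425.6 m/° ≈ 0.00497128 m.
That is 0.00497128 m = 0.49713 cm.

0.50 centimeters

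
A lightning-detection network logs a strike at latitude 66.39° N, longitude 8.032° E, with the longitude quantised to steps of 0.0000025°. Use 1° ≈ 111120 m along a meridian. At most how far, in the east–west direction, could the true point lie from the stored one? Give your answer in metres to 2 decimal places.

0.06 metres

With a 0.0000025° grid the true value lies within half a step, ±0.0000025°/2 = ±1.25e-06°, of the stored one.
At latitude 66.39° a degree of longitude spans 111120 m × cos 66.39° = 111120 × 0.4005 ≈ 44504.6 m.
East–west error: 1.25e-06° × 44504.6 m/° ≈ 0.0556307 m.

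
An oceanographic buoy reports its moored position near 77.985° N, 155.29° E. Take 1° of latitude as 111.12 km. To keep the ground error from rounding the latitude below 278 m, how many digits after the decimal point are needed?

One degree of latitude covers 111120 m.
With N decimal places the half-ulp bound is 0.5·10⁻ᴺ°, or 0.5·10⁻ᴺ × 111120 m on the ground.
Need 0.5 × 111120 × 10⁻ᴺ ≤ 278 → 10⁻ᴺ ≤ 5.004e-03, so N ≥ 2.30.
So 3 decimal places suffice (55.6 m); 2 would allow up to 556 m.

3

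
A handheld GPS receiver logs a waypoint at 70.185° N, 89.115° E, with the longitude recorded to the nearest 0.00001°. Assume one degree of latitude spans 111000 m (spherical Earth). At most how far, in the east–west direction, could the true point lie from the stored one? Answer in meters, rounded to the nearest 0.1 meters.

0.2 meters

Rounding to 5 decimal places leaves the longitude within ±5e-06° of the true value.
One degree of longitude at 70.185° is 111000 × cos 70.185° ≈ 111000 × 0.3390 = 37627.2 m.
So at most 5e-06° × 37627.2 ≈ 0.188136 m east–west.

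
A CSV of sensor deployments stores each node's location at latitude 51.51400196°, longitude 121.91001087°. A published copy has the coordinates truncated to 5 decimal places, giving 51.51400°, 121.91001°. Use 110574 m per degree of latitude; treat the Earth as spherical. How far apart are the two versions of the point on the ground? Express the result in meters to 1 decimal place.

0.2 meters

Δlat = 51.51400196 − 51.51400 = +0.00000196°; Δlon = 121.91001087 − 121.91001 = +0.00000087°.
North–south shift: 0.00000196 × 110574 = 0.216725 m.
East–west at this latitude: 0.00000087° × 110574 × cos 51.514° ≈ 0.00000087 × 68812.8 = 0.0598671 m.
Combined displacement = (0.216725² + 0.0598671²)^½ ≈ 0.224842 m.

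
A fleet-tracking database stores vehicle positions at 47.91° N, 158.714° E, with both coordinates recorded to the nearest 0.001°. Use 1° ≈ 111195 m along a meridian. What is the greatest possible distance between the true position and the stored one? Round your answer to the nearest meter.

67 meters

Rounding to 3 decimal places leaves each coordinate within ±0.0005° of the true value.
North–south component: 0.0005° × 111195 = 55.5975 m.
E–W at 47.91°: 0.0005° × 111195 × cos 47.91° = 0.0005 × 111195 × 0.6703 ≈ 37.2668 m.
Combining orthogonally: (55.5975² + 37.2668²)^½ ≈ 66.9321 m.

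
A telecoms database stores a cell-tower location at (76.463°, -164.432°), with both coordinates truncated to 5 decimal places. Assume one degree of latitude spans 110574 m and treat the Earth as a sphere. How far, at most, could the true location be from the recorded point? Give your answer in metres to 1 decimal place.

Truncating at 5 decimal places can drop up to a full unit in the last place, so each coordinate may be off by as much as 1e-05°.
Latitude error → 1e-05 × 110574 = 1.10574 m along the meridian.
East–west component at 76.463°: 1e-05° × 110574 × cos 76.463° ≈ 1e-05 × 25882.4 ≈ 0.258824 m.
Combining orthogonally: (1.10574² + 0.258824²)^½ ≈ 1.13563 m.

1.1 metres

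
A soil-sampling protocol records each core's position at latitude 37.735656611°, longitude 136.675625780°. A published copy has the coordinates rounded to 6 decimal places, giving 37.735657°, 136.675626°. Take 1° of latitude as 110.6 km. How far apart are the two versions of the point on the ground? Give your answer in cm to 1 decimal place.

The latitude changed by -0.000000389° and the longitude by -0.000000220°.
N–S: -0.000000389° × 110600 m/° = -0.0430234 m.
E–W at 37.7357°: -0.000000220° × 110600 × cos 37.7357° = -0.000000220 × 110600 × 0.7908 ≈ -0.0192428 m.
Hypotenuse of the two orthogonal shifts: √(0.0430234² + 0.0192428²) = 0.0471306 m.
That is 0.0471306 m = 4.7131 cm.

4.7 cm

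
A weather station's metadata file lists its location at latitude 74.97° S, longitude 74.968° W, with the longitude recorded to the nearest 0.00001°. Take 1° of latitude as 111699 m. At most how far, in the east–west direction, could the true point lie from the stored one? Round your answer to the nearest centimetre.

Rounding to 5 decimal places leaves the longitude within ±5e-06° of the true value.
Parallels shrink by cos φ, so at 74.97° a degree of longitude is 111699 × 0.2593 ≈ 28966.3 m.
Maximum E–W displacement: 5e-06 × 28966.3 = 0.144832 m.
That is 0.144832 m = 14.483 cm.

14 centimetres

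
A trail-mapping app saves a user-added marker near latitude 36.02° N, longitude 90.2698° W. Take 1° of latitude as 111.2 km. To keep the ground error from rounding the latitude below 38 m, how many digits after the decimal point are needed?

4 decimal places

One degree of latitude covers 111200 m.
With N decimal places the half-ulp bound is 0.5·10⁻ᴺ°, or 0.5·10⁻ᴺ × 111200 m on the ground.
Setting 55600 × 10⁻ᴺ ≤ 38 gives 10ᴺ ≥ 1463, i.e. N ≥ 3.17.
At 3 places the error can reach 55.6 m, but 4 places keeps it to 5.56 m.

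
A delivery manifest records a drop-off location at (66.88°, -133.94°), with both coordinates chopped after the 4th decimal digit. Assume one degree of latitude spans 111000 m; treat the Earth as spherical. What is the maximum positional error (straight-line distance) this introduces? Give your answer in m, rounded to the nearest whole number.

Truncating at 4 decimal places can drop up to a full unit in the last place, so each coordinate may be off by as much as 0.0001°.
North–south component: 0.0001° × 111000 = 11.1 m.
East–west component at 66.88°: 0.0001° × 111000 × cos 66.88° ≈ 0.0001 × 43585.1 ≈ 4.35851 m.
Worst case both components are at the extreme and orthogonal: √(11.1² + 4.35851²) ≈ 11.925 m.

12 m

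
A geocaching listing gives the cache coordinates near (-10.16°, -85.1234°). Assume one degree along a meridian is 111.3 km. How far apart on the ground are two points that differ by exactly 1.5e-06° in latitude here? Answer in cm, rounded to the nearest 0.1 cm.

16.7 cm

Along a meridian 1.5e-06° is 1.5e-06 × 111300 = 0.16695 m.
That is 0.16695 m = 16.695 cm.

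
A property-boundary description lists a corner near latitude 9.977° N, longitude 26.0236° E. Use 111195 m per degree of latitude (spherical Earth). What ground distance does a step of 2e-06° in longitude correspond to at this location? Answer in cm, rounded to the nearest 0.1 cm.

21.9 cm

One degree of longitude here spans 111195 × cos 9.977° = 111195 × 0.9849 ≈ 109513 m; 2e-06° of that is 0.219027 m.
That is 0.219027 m = 21.903 cm.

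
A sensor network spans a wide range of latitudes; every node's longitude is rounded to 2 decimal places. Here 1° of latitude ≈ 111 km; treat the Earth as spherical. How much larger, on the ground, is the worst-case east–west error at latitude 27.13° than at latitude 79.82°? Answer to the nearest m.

Rounding to 2 decimal places leaves the longitude within ±0.005° of the true value.
At 27.13°: 0.005° × 111000 × cos 27.13° = 0.005 × 111000 × 0.8900 ≈ 493.94 m.
Error at 79.82° = 0.005° × 111000 × cos 79.82° ≈ 555 × 0.1767 = 98.091 m.
So the lower-latitude error exceeds the higher by 493.94 − 98.091 = 395.84 m.

396 m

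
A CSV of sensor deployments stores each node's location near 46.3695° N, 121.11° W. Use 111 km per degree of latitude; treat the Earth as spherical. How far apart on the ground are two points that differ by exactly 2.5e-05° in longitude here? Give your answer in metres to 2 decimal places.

2.5e-05° of longitude at 46.3695° is 2.5e-05 × 111000 × cos 46.3695° ≈ 2.5e-05 × 76590.5 = 1.91476 m.

1.91 metres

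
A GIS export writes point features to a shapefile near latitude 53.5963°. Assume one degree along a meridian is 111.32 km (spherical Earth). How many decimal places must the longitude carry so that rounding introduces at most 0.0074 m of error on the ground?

At 53.5963° one degree of longitude covers 111320 × cos 53.5963° ≈ 111320 × 0.5935 ≈ 66065.2 m.
Rounding to N decimal places gives at most 0.5 × 10⁻ᴺ degrees of error, i.e. 0.5 × 10⁻ᴺ × 66065.2 m.
Need 0.5 × 66065.2 × 10⁻ᴺ ≤ 0.0074 → 10⁻ᴺ ≤ 2.240e-07, so N ≥ 6.65.
At 6 places the error can reach 0.033 m, but 7 places keeps it to 0.0033 m.

7 decimal places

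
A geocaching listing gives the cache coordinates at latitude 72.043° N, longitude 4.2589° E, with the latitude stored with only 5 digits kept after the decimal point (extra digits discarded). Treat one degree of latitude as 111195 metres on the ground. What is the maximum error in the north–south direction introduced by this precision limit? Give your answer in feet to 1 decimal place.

Truncating at 5 decimal places can drop up to a full unit in the last place, so the latitude may be off by as much as 1e-05°.
So the N–S error is at most 1e-05 × 111195 = 1.11195 m.
In feet: 1.11195 m ÷ 0.3048 ≈ 3.6481 ft.

3.6 feet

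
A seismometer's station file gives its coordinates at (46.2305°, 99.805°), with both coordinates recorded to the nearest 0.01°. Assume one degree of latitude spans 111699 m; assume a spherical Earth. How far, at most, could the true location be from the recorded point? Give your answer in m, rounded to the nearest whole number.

679 m

Rounding to 2 decimal places leaves each coordinate within ±0.005° of the true value.
Latitude error → 0.005 × 111699 = 558.495 m along the meridian.
East–west component at 46.2305°: 0.005° × 111699 × cos 46.2305° ≈ 0.005 × 77268.8 ≈ 386.344 m.
The two errors are perpendicular, so the maximum displacement is √(558.495² + 386.344²) ≈ 679.101 m.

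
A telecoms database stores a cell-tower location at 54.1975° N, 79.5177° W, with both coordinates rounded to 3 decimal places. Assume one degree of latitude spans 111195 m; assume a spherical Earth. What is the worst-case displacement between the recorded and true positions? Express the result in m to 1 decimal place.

64.4 m

Rounding to 3 decimal places leaves each coordinate within ±0.0005° of the true value.
Latitude error → 0.0005 × 111195 = 55.5975 m along the meridian.
E–W at 54.1975°: 0.0005° × 111195 × cos 54.1975° = 0.0005 × 111195 × 0.5850 ≈ 32.5242 m.
Worst case both components are at the extreme and orthogonal: √(55.5975² + 32.5242²) ≈ 64.412 m.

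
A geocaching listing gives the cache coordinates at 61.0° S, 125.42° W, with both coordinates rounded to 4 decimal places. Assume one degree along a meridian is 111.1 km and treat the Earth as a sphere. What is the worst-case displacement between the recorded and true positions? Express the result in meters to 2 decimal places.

6.17 meters

Rounding to 4 decimal places leaves each coordinate within ±5e-05° of the true value.
Latitude error → 5e-05 × 111100 = 5.555 m along the meridian.
Longitude error → 5e-05 × 111100 × cos 61° = 5e-05 × 111100 × 0.4848 ≈ 2.69312 m.
Combining orthogonally: (5.555² + 2.69312²)^½ ≈ 6.1734 m.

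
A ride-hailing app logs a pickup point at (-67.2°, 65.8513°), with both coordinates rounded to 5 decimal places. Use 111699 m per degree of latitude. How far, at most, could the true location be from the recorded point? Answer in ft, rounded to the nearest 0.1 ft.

Rounding to 5 decimal places leaves each coordinate within ±5e-06° of the true value.
Latitude error → 5e-06 × 111699 = 0.558495 m along the meridian.
Longitude error → 5e-06 × 111699 × cos 67.2° = 5e-06 × 111699 × 0.3875 ≈ 0.216426 m.
Combining orthogonally: (0.558495² + 0.216426²)^½ ≈ 0.598963 m.
Converting: 0.598963 m × 3.2808 ft/m ≈ 1.9651 ft.

2.0 ft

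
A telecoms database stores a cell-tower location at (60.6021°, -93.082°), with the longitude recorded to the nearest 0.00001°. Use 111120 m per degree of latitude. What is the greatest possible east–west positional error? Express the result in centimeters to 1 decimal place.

Rounding to 5 decimal places leaves the longitude within ±5e-06° of the true value.
One degree of longitude at 60.6021° is 111120 × cos 60.6021° ≈ 111120 × 0.4909 = 54545.7 m.
Maximum E–W displacement: 5e-06 × 54545.7 = 0.272728 m.
That is 0.272728 m = 27.273 cm.

27.3 centimeters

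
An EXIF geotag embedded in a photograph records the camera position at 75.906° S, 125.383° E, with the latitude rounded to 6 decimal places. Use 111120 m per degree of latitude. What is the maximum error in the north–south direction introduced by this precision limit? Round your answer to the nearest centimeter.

6 centimeters

Rounding to 6 decimal places leaves the latitude within ±5e-07° of the true value.
North–south distance: 5e-07° × 111120 m/° = 0.05556 m.
That is 0.05556 m = 5.556 cm.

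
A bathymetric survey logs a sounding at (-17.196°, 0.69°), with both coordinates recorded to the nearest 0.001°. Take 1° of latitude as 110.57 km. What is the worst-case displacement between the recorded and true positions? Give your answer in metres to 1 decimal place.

76.5 metres

Rounding to 3 decimal places leaves each coordinate within ±0.0005° of the true value.
N–S: 0.0005° × 110570 m/° = 55.285 m.
Longitude error → 0.0005 × 110570 × cos 17.196° = 0.0005 × 110570 × 0.9553 ≈ 52.8137 m.
The two errors are perpendicular, so the maximum displacement is √(55.285² + 52.8137²) ≈ 76.4573 m.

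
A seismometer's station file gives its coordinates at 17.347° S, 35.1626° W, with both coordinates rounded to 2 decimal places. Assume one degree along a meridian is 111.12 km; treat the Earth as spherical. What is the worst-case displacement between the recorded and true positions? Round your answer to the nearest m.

768 m

Rounding to 2 decimal places leaves each coordinate within ±0.005° of the true value.
Latitude error → 0.005 × 111120 = 555.6 m along the meridian.
E–W at 17.347°: 0.005° × 111120 × cos 17.347° = 0.005 × 111120 × 0.9545 ≈ 530.329 m.
Worst case both components are at the extreme and orthogonal: √(555.6² + 530.329²) ≈ 768.076 m.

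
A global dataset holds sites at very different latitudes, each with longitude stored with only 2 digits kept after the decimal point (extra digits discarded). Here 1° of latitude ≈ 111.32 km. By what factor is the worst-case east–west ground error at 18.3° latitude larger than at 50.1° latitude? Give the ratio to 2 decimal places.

Truncating at 2 decimal places can drop up to a full unit in the last place, so the longitude may be off by as much as 0.01°.
At 18.3°: 0.01° × 111320 × cos 18.3° = 0.01 × 111320 × 0.9494 ≈ 1056.9 m.
At 50.1°: 0.01° × 111320 × cos 50.1° = 0.01 × 111320 × 0.6414 ≈ 714.06 m.
Ratio: 1056.9 / 714.06 = cos 18.3° / cos 50.1° ≈ 1.4801.

1.48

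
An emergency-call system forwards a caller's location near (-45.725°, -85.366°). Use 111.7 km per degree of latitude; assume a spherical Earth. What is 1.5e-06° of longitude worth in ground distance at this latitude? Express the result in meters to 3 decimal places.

0.117 meters

At 45.725° a degree of longitude is 111700 × cos 45.725° ≈ 77978.1 m, so 1.5e-06° corresponds to 0.116967 m.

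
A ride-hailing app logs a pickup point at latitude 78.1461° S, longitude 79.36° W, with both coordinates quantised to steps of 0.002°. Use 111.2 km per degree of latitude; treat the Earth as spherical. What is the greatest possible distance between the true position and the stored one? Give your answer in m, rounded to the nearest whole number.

114 m

With a 0.002° grid the true value lies within half a step, ±0.002°/2 = ±0.001°, of the stored one.
N–S: 0.001° × 111200 m/° = 111.2 m.
Longitude error → 0.001 × 111200 × cos 78.1461° = 0.001 × 111200 × 0.2054 ≈ 22.8423 m.
The two errors are perpendicular, so the maximum displacement is √(111.2² + 22.8423²) ≈ 113.522 m.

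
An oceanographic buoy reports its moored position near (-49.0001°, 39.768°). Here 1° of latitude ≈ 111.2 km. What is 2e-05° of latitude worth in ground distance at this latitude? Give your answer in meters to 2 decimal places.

2.22 meters

Along a meridian 2e-05° is 2e-05 × 111200 = 2.224 m.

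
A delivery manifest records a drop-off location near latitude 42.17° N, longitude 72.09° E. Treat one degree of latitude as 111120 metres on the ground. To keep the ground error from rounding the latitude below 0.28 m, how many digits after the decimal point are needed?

6

One degree of latitude covers 111120 m.
Rounding to N decimal places gives at most 0.5 × 10⁻ᴺ degrees of error, i.e. 0.5 × 10⁻ᴺ × 111120 m.
Setting 55560 × 10⁻ᴺ ≤ 0.28 gives 10ᴺ ≥ 1.984e+05, i.e. N ≥ 5.30.
So 6 decimal places suffice (0.0556 m); 5 would allow up to 0.556 m.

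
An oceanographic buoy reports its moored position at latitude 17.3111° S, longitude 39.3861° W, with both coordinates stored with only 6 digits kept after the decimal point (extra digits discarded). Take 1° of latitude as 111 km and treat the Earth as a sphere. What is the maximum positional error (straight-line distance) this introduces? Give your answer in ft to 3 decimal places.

0.503 ft

Truncating at 6 decimal places can drop up to a full unit in the last place, so each coordinate may be off by as much as 1e-06°.
N–S: 1e-06° × 111000 m/° = 0.111 m.
Longitude error → 1e-06 × 111000 × cos 17.3111° = 1e-06 × 111000 × 0.9547 ≈ 0.105972 m.
The two errors are perpendicular, so the maximum displacement is √(0.111² + 0.105972²) ≈ 0.153464 m.
In feet: 0.153464 m ÷ 0.3048 ≈ 0.50349 ft.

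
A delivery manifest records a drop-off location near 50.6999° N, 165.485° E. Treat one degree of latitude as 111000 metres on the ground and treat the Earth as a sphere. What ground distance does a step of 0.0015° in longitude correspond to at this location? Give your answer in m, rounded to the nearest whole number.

0.0015° of longitude at 50.6999° is 0.0015 × 111000 × cos 50.6999° ≈ 0.0015 × 70305.4 = 105.458 m.

105 m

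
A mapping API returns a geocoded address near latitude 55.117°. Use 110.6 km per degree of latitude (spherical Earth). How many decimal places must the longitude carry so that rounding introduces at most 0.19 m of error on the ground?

6 decimal places

At 55.117° one degree of longitude covers 110600 × cos 55.117° ≈ 110600 × 0.5719 ≈ 63252.4 m.
N decimal places → at most half a unit in the last place, 0.5 × 10⁻ᴺ° = 63252.4/2 × 10⁻ᴺ m.
Setting 31626.2 × 10⁻ᴺ ≤ 0.19 gives 10ᴺ ≥ 1.665e+05, i.e. N ≥ 5.22.
So 6 decimal places suffice (0.0316 m); 5 would allow up to 0.316 m.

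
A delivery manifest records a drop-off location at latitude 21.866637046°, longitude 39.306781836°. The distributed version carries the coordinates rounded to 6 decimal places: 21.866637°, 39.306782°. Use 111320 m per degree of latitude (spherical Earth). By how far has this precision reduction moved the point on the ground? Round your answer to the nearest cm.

2 cm

The latitude changed by +0.000000046° and the longitude by -0.000000164°.
N–S: 0.000000046° × 111320 m/° = 0.00512072 m.
East–west at this latitude: -0.000000164° × 111320 × cos 21.8666° ≈ -0.000000164 × 103311 = -0.016943 m.
Hypotenuse of the two orthogonal shifts: √(0.00512072² + 0.016943²) = 0.0176999 m.
That is 0.0176999 m = 1.77 cm.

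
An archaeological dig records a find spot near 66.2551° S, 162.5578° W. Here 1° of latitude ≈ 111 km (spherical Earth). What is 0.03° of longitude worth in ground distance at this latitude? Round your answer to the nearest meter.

One degree of longitude here spans 111000 × cos 66.2551° = 111000 × 0.4027 ≈ 44695.8 m; 0.03° of that is 1340.88 m.

1341 meters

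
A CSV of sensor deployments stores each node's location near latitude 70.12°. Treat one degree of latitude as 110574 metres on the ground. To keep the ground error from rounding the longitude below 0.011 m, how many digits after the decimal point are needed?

7

At 70.12° one degree of longitude covers 110574 × cos 70.12° ≈ 110574 × 0.3401 ≈ 37600.8 m.
With N decimal places the half-ulp bound is 0.5·10⁻ᴺ°, or 0.5·10⁻ᴺ × 37600.8 m on the ground.
Setting 18800.4 × 10⁻ᴺ ≤ 0.011 gives 10ᴺ ≥ 1.709e+06, i.e. N ≥ 6.23.
N = 6 would give 0.0188 m (too coarse); N = 7 gives 0.00188 m ≤ 0.011 m.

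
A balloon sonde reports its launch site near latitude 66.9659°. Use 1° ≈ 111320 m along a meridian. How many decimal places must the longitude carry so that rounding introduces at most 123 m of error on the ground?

3 decimal places

At 66.9659° one degree of longitude covers 111320 × cos 66.9659° ≈ 111320 × 0.3913 ≈ 43557.2 m.
With N decimal places the half-ulp bound is 0.5·10⁻ᴺ°, or 0.5·10⁻ᴺ × 43557.2 m on the ground.
Setting 21778.6 × 10⁻ᴺ ≤ 123 gives 10ᴺ ≥ 177.1, i.e. N ≥ 2.25.
So 3 decimal places suffice (21.8 m); 2 would allow up to 218 m.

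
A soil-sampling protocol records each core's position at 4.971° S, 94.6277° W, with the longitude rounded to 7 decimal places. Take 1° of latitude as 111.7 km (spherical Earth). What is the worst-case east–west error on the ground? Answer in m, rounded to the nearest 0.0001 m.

0.0056 m

Rounding to 7 decimal places leaves the longitude within ±5e-08° of the true value.
Parallels shrink by cos φ, so at 4.971° a degree of longitude is 111700 × 0.9962 ≈ 111280 m.
Maximum E–W displacement: 5e-08 × 111280 = 0.00556399 m.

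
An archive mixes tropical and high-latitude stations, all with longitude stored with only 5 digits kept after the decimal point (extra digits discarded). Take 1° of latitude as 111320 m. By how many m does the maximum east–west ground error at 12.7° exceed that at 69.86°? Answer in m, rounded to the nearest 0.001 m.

0.703 m

Truncating at 5 decimal places can drop up to a full unit in the last place, so the longitude may be off by as much as 1e-05°.
At 12.7°: 1e-05° × 111320 × cos 12.7° = 1e-05 × 111320 × 0.9755 ≈ 1.086 m.
Error at 69.86° = 1e-05° × 111320 × cos 69.86° ≈ 1.1132 × 0.3443 = 0.38329 m.
Difference: 1.086 − 0.38329 = 0.70267 m.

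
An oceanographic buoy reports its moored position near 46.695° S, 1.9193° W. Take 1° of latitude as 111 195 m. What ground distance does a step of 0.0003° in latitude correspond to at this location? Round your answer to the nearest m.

0.0003° × 111195 m/° = 33.3585 m.

33 m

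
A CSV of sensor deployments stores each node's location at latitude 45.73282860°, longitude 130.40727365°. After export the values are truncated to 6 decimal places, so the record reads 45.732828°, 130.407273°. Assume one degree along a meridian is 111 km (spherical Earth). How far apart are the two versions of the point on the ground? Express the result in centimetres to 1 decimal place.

The latitude changed by +0.00000060° and the longitude by +0.00000065°.
North–south shift: 0.00000060 × 111000 = 0.0666 m.
E–W at 45.7328°: 0.00000065° × 111000 × cos 45.7328° = 0.00000065 × 111000 × 0.6980 ≈ 0.0503611 m.
Distance: √(0.0666² + 0.0503611²) ≈ 0.0834973 m.
That is 0.0834973 m = 8.3497 cm.

8.3 centimetres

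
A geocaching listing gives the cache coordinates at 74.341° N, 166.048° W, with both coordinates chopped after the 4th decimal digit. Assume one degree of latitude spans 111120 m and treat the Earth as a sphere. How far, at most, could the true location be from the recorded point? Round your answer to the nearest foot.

38 feet

Truncating at 4 decimal places can drop up to a full unit in the last place, so each coordinate may be off by as much as 0.0001°.
North–south component: 0.0001° × 111120 = 11.112 m.
East–west component at 74.341°: 0.0001° × 111120 × cos 74.341° ≈ 0.0001 × 29992.6 ≈ 2.99926 m.
Worst case both components are at the extreme and orthogonal: √(11.112² + 2.99926²) ≈ 11.5097 m.
Converting: 11.5097 m × 3.2808 ft/m ≈ 37.761 ft.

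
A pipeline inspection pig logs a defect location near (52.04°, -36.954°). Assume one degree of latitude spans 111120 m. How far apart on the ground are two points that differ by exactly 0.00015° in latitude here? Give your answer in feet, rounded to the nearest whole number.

Along a meridian 0.00015° is 0.00015 × 111120 = 16.668 m.
Converting: 16.668 m × 3.2808 ft/m ≈ 54.685 ft.

55 feet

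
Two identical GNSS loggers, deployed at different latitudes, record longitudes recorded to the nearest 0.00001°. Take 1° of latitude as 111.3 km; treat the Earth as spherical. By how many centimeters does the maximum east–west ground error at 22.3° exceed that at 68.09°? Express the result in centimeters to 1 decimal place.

30.7 centimeters

Rounding to 5 decimal places leaves the longitude within ±5e-06° of the true value.
Error at 22.3° = 5e-06° × 111300 × cos 22.3° ≈ 0.5565 × 0.9252 = 0.51488 m.
Error at 68.09° = 5e-06° × 111300 × cos 68.09° ≈ 0.5565 × 0.3731 = 0.20766 m.
So the lower-latitude error exceeds the higher by 0.51488 − 0.20766 = 0.30722 m.
That is 0.307221 m = 30.722 cm.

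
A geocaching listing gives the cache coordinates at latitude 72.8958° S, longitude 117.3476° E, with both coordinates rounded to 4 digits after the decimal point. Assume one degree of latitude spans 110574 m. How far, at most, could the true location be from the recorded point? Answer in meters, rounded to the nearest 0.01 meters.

5.76 meters

Rounding to 4 decimal places leaves each coordinate within ±5e-05° of the true value.
N–S: 5e-05° × 110574 m/° = 5.5287 m.
Longitude error → 5e-05 × 110574 × cos 72.8958° = 5e-05 × 110574 × 0.2941 ≈ 1.62605 m.
Worst case both components are at the extreme and orthogonal: √(5.5287² + 1.62605²) ≈ 5.76286 m.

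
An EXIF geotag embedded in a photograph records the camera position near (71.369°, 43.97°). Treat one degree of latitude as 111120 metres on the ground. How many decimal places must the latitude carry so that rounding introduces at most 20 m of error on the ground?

One degree of latitude covers 111120 m.
Rounding to N decimal places gives at most 0.5 × 10⁻ᴺ degrees of error, i.e. 0.5 × 10⁻ᴺ × 111120 m.
Setting 55560 × 10⁻ᴺ ≤ 20 gives 10ᴺ ≥ 2778, i.e. N ≥ 3.44.
So 4 decimal places suffice (5.56 m); 3 would allow up to 55.6 m.

4 decimal places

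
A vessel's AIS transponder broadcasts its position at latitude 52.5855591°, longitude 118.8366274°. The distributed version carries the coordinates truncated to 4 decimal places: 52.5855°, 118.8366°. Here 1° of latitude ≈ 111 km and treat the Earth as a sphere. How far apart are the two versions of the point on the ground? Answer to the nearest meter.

7 meters

The latitude changed by +0.0000591° and the longitude by +0.0000274°.
N–S: 0.0000591° × 111000 m/° = 6.5601 m.
East–west at this latitude: 0.0000274° × 111000 × cos 52.5855° ≈ 0.0000274 × 67441 = 1.84788 m.
Distance: √(6.5601² + 1.84788²) ≈ 6.81539 m.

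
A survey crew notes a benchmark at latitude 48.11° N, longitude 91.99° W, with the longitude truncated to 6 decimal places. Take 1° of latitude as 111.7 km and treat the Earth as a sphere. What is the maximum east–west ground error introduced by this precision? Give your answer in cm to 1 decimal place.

7.5 cm

Truncating at 6 decimal places can drop up to a full unit in the last place, so the longitude may be off by as much as 1e-06°.
Parallels shrink by cos φ, so at 48.11° a degree of longitude is 111700 × 0.6677 ≈ 74582.4 m.
East–west error: 1e-06° × 74582.4 m/° ≈ 0.0745824 m.
That is 0.0745824 m = 7.4582 cm.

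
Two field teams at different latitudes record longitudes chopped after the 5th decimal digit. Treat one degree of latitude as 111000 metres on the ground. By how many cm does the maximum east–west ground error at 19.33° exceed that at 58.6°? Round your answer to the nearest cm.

Truncating at 5 decimal places can drop up to a full unit in the last place, so the longitude may be off by as much as 1e-05°.
Error at 19.33° = 1e-05° × 111000 × cos 19.33° ≈ 1.11 × 0.9436 = 1.0474 m.
Error at 58.6° = 1e-05° × 111000 × cos 58.6° ≈ 1.11 × 0.5210 = 0.57832 m.
Difference: 1.0474 − 0.57832 = 0.46911 m.
That is 0.469106 m = 46.911 cm.

47 cm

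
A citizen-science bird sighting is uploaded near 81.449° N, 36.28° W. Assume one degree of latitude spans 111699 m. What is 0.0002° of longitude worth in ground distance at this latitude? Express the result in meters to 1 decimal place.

0.0002° of longitude at 81.449° is 0.0002 × 111699 × cos 81.449° ≈ 0.0002 × 16608.5 = 3.3217 m.

3.3 meters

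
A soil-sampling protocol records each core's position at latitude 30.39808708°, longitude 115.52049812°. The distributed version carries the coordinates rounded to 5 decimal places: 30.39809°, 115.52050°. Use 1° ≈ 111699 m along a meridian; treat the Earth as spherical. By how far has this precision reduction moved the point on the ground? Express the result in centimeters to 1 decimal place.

37.3 centimeters

The latitude changed by -0.00000292° and the longitude by -0.00000188°.
N–S: -0.00000292° × 111699 m/° = -0.326161 m.
E–W at 30.3981°: -0.00000188° × 111699 × cos 30.3981° = -0.00000188 × 111699 × 0.8625 ≈ -0.181126 m.
Combined displacement = (0.326161² + 0.181126²)^½ ≈ 0.373079 m.
That is 0.373079 m = 37.308 cm.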